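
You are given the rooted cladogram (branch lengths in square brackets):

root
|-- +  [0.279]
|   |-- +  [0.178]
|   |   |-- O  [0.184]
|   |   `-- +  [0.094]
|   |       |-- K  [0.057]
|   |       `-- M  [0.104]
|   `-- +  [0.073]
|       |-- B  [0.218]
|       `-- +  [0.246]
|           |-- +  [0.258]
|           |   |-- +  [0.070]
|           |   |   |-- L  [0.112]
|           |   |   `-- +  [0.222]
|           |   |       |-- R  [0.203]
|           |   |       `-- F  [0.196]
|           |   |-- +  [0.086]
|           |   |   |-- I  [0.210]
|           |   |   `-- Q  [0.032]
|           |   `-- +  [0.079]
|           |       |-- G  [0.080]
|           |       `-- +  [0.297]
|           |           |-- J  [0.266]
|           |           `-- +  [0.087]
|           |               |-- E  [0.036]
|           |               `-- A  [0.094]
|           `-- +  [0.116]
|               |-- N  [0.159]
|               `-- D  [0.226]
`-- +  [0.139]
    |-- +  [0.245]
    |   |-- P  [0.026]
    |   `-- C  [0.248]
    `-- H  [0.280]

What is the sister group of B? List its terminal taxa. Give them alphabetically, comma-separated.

A, D, E, F, G, I, J, L, N, Q, R

B attaches to the tree at the node subtending (B,(((L,(R,F)),(I,Q),(G,(J,(E,A)))),(N,D))).
The other lineage descending from that same node — the sister group — is (((L,(R,F)),(I,Q),(G,(J,(E,A)))),(N,D)); its 11 tips in alphabetical order are the answer.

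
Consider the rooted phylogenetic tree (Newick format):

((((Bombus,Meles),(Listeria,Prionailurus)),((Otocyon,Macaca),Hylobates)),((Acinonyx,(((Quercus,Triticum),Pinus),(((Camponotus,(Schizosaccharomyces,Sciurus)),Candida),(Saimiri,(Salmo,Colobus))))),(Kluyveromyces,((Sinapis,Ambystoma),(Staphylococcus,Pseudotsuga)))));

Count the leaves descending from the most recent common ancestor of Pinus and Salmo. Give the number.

The MRCA of Pinus and Salmo is the node subtending (((Quercus,Triticum),Pinus),(((Camponotus,(Schizosaccharomyces,Sciurus)),Candida),(Saimiri,(Salmo,Colobus)))).
That clade contains 10 terminal taxa: Camponotus, Candida, Colobus, Pinus, Quercus, Saimiri, Salmo, Schizosaccharomyces, Sciurus, Triticum.

10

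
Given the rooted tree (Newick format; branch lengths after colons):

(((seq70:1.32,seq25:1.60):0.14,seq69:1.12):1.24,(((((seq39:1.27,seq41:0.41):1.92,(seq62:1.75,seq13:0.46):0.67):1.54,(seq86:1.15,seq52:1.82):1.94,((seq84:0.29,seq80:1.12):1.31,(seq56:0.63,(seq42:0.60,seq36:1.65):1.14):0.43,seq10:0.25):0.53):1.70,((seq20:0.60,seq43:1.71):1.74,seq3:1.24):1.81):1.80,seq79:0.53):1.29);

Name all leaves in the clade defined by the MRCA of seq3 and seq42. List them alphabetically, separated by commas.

seq10, seq13, seq20, seq3, seq36, seq39, seq41, seq42, seq43, seq52, seq56, seq62, seq80, seq84, seq86

Tracing seq3: it sits inside ((seq20,seq43),seq3).
Tracing seq42: it sits inside (seq42,seq36).
The smallest clade enclosing both is ((((seq39,seq41),(seq62,seq13)),(seq86,seq52),((seq84,seq80),(seq56,(seq42,seq36)),seq10)),((seq20,seq43),seq3)); the answer is its 15 terminal taxa in alphabetical order.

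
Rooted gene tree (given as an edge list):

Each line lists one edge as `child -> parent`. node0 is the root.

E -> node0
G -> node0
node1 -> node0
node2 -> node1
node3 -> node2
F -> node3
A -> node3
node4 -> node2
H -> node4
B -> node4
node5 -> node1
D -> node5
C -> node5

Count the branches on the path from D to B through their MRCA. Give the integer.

The MRCA of D and B is the node subtending (((F,A),(H,B)),(D,C)).
From D up to that node: 2 branches. From B up to the same node: 3 branches. Total: 2 + 3 = 5.

5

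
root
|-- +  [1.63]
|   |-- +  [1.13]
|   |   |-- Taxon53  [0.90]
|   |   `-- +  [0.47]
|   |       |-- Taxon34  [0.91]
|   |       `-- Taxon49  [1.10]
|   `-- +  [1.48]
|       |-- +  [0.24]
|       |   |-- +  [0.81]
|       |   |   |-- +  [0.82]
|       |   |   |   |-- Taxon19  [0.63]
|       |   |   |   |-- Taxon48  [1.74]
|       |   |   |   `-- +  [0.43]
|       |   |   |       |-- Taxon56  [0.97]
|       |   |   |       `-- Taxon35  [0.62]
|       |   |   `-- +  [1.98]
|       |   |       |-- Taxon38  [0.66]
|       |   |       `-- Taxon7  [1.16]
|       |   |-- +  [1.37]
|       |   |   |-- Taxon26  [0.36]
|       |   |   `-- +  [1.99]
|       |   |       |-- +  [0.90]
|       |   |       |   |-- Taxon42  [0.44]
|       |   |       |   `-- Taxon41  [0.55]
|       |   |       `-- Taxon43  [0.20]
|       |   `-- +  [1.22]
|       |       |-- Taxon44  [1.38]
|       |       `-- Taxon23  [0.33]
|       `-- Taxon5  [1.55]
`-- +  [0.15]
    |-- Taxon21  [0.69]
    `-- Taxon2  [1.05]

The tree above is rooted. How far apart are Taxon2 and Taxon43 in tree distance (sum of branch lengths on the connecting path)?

8.11

The path runs Taxon2 → … → MRCA → … → Taxon43; the MRCA is the root of the tree.
Branch lengths along that path: 1.05 + 0.15 + 1.63 + 1.48 + 0.24 + 1.37 + 1.99 + 0.20 = 8.11.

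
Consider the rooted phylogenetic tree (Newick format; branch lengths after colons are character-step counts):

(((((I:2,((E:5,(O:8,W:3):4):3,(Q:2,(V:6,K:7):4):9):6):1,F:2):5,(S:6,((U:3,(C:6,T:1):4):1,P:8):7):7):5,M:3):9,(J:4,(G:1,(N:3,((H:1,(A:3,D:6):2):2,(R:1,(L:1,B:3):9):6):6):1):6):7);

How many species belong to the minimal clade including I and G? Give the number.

23

The MRCA of I and G is the root, so the clade is the entire tree.
That clade contains 23 terminal taxa: A, B, C, D, E, F, G, H, I, J, K, L, M, N, O, P, Q, R, S, T, U, V, W.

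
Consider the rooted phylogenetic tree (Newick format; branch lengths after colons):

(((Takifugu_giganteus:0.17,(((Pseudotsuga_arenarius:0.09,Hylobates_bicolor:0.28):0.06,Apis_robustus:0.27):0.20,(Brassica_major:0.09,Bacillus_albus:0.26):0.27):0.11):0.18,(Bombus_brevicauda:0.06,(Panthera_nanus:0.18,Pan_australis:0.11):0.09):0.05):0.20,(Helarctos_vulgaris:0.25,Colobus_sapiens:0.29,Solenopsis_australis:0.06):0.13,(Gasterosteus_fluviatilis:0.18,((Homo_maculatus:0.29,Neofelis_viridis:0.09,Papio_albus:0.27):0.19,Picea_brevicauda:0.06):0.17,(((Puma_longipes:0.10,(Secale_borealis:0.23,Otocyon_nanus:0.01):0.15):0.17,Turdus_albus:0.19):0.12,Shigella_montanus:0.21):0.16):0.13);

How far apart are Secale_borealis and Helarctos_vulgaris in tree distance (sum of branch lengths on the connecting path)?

The path runs Secale_borealis → … → MRCA → … → Helarctos_vulgaris; the MRCA is the root of the tree.
Branch lengths along that path: 0.23 + 0.15 + 0.17 + 0.12 + 0.16 + 0.13 + 0.13 + 0.25 = 1.34.

1.34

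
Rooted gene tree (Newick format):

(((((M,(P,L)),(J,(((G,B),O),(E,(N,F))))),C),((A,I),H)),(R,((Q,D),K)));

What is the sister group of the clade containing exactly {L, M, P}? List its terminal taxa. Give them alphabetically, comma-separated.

The clade containing exactly {L, M, P} attaches to the tree at the node subtending ((M,(P,L)),(J,(((G,B),O),(E,(N,F))))).
The other lineage descending from that same node — the sister group — is (J,(((G,B),O),(E,(N,F)))); its 7 tips in alphabetical order are the answer.

B, E, F, G, J, N, O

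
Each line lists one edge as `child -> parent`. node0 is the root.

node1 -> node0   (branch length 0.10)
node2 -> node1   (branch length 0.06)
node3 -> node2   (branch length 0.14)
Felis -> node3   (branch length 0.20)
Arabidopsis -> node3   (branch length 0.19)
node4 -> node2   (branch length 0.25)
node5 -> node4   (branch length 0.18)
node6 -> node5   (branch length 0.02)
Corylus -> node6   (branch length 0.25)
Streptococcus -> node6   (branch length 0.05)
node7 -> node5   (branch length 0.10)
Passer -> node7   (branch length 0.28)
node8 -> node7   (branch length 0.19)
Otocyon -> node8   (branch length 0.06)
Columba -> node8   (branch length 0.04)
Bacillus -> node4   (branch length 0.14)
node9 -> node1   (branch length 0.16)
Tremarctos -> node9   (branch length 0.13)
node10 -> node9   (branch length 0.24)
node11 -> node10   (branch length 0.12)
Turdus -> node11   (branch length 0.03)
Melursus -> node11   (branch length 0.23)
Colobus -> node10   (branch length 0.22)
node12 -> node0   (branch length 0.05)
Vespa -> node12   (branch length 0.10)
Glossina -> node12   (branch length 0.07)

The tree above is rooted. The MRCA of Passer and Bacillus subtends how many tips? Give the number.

6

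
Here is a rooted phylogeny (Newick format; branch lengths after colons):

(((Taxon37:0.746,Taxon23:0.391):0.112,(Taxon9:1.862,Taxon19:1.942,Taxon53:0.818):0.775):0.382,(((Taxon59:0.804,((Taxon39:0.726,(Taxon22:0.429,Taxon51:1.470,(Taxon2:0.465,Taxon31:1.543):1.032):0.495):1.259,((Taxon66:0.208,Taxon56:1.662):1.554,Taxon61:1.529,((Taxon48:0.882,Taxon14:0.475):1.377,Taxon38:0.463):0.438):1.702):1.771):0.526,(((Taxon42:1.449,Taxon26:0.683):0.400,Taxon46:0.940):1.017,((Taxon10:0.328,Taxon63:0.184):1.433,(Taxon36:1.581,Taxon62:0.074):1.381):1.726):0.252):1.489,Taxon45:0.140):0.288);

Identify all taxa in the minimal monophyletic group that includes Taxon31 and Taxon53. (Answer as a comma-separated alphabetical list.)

Tracing Taxon31: it sits inside (Taxon2,Taxon31).
Tracing Taxon53: it sits inside (Taxon9,Taxon19,Taxon53).
The smallest clade enclosing both is the whole tree (their MRCA is the root), so the answer is all 25 tips in alphabetical order.

Taxon10, Taxon14, Taxon19, Taxon2, Taxon22, Taxon23, Taxon26, Taxon31, Taxon36, Taxon37, Taxon38, Taxon39, Taxon42, Taxon45, Taxon46, Taxon48, Taxon51, Taxon53, Taxon56, Taxon59, Taxon61, Taxon62, Taxon63, Taxon66, Taxon9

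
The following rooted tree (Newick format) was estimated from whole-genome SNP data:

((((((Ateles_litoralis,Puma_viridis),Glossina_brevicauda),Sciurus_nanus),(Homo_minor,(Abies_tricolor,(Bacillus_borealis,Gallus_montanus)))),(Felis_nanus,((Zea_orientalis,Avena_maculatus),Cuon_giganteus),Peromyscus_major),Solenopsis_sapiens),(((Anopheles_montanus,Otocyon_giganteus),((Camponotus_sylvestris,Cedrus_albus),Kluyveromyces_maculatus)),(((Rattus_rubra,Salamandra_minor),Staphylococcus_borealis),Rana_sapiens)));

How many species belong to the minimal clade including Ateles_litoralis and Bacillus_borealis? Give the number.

8

The MRCA of Ateles_litoralis and Bacillus_borealis is the node subtending ((((Ateles_litoralis,Puma_viridis),Glossina_brevicauda),Sciurus_nanus),(Homo_minor,(Abies_tricolor,(Bacillus_borealis,Gallus_montanus)))).
That clade contains 8 terminal taxa: Abies_tricolor, Ateles_litoralis, Bacillus_borealis, Gallus_montanus, Glossina_brevicauda, Homo_minor, Puma_viridis, Sciurus_nanus.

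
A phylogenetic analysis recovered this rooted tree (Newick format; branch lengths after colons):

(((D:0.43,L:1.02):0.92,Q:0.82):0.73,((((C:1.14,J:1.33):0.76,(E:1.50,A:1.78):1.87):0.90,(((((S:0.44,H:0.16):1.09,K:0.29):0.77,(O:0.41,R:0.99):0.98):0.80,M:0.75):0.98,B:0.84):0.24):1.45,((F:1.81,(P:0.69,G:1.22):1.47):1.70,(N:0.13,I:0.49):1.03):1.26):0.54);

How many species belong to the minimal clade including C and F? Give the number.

16

The MRCA of C and F is the node subtending ((((C,J),(E,A)),(((((S,H),K),(O,R)),M),B)),((F,(P,G)),(N,I))).
That clade contains 16 terminal taxa: A, B, C, E, F, G, H, I, J, K, M, N, O, P, R, S.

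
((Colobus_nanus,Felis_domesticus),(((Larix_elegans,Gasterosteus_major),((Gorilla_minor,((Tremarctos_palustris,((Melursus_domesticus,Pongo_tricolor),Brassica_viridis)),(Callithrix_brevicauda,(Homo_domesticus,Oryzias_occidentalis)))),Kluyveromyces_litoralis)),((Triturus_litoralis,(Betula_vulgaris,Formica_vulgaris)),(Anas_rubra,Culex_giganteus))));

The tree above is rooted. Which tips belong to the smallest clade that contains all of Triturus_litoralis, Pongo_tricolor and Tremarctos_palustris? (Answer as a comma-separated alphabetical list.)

Tracing Triturus_litoralis: it sits inside (Triturus_litoralis,(Betula_vulgaris,Formica_vulgaris)).
Tracing Pongo_tricolor: it sits inside (Melursus_domesticus,Pongo_tricolor).
Tracing Tremarctos_palustris: it sits inside (Tremarctos_palustris,((Melursus_domesticus,Pongo_tricolor),Brassica_viridis)).
The smallest clade enclosing all 3 is (((Larix_elegans,Gasterosteus_major),((Gorilla_minor,((Tremarctos_palustris,((Melursus_domesticus,Pongo_tricolor),Brassica_viridis)),(Callithrix_brevicauda,(Homo_domesticus,Oryzias_occidentalis)))),Kluyveromyces_litoralis)),((Triturus_litoralis,(Betula_vulgaris,Formica_vulgaris)),(Anas_rubra,Culex_giganteus))); the answer is its 16 terminal taxa in alphabetical order.

Anas_rubra, Betula_vulgaris, Brassica_viridis, Callithrix_brevicauda, Culex_giganteus, Formica_vulgaris, Gasterosteus_major, Gorilla_minor, Homo_domesticus, Kluyveromyces_litoralis, Larix_elegans, Melursus_domesticus, Oryzias_occidentalis, Pongo_tricolor, Tremarctos_palustris, Triturus_litoralis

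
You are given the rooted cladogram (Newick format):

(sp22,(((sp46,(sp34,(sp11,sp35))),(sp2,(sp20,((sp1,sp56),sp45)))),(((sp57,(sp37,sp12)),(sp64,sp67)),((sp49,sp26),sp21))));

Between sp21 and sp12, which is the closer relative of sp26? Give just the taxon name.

sp21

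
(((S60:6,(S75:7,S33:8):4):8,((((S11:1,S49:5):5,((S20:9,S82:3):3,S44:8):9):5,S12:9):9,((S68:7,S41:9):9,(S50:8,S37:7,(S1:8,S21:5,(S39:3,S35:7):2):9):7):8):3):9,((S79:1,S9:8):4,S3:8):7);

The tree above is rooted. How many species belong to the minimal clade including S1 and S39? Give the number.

4

The MRCA of S1 and S39 is the node subtending (S1,S21,(S39,S35)).
That clade contains 4 terminal taxa: S1, S21, S35, S39.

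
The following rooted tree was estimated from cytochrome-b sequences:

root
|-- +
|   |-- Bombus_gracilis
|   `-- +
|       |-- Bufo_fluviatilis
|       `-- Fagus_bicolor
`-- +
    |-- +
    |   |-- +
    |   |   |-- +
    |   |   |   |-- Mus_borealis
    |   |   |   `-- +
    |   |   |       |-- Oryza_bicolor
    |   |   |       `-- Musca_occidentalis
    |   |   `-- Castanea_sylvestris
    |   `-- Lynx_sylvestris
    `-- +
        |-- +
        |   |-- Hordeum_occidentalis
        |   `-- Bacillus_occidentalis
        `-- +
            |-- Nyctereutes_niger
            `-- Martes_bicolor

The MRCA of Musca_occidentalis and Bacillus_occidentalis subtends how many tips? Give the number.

9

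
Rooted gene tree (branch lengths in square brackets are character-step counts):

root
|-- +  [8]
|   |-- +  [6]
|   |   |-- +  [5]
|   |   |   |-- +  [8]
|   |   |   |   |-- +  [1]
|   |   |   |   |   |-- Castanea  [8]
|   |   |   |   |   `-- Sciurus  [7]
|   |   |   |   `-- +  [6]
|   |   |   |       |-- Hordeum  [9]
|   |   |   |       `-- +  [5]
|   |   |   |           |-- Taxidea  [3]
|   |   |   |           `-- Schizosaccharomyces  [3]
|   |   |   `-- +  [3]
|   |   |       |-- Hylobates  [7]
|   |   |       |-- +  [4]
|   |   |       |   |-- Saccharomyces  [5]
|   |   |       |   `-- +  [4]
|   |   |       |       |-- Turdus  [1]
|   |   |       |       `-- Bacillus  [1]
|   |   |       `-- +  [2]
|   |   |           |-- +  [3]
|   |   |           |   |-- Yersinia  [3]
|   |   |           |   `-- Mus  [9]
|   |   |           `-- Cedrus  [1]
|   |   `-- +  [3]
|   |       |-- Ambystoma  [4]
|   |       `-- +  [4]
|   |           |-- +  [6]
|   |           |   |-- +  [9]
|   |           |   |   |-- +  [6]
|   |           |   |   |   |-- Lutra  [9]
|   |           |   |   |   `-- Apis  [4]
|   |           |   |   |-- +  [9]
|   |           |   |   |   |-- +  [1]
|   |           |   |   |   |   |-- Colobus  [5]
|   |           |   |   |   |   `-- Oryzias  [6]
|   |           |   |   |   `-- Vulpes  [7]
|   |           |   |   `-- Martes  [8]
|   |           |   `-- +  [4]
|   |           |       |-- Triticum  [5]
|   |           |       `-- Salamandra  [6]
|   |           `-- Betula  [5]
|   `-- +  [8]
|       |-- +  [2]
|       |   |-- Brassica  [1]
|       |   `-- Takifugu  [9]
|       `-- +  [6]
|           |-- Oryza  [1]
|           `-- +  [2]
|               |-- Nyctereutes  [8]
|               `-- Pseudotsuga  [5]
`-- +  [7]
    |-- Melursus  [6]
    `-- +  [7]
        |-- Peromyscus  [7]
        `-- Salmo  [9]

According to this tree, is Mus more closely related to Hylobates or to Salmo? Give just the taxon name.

The MRCA of Mus and Hylobates subtends (Hylobates,(Saccharomyces,(Turdus,Bacillus)),((Yersinia,Mus),Cedrus)) (7 taxa).
The MRCA of Mus and Salmo is the root, subtending the entire tree (30 taxa).
The first is nested inside the second, so Mus shares a more recent common ancestor with Hylobates.

Hylobates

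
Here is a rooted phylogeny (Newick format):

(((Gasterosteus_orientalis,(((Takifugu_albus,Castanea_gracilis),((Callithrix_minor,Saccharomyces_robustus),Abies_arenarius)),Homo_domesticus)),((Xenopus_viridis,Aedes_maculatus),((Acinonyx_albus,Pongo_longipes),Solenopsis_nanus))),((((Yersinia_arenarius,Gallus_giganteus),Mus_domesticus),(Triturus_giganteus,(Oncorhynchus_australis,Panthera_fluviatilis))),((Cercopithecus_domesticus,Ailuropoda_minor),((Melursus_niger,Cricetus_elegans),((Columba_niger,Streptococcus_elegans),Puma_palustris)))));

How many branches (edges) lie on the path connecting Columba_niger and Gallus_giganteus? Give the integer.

9

The MRCA of Columba_niger and Gallus_giganteus is the node subtending ((((Yersinia_arenarius,Gallus_giganteus),Mus_domesticus),(Triturus_giganteus,(Oncorhynchus_australis,Panthera_fluviatilis))),((Cercopithecus_domesticus,Ailuropoda_minor),((Melursus_niger,Cricetus_elegans),((Columba_niger,Streptococcus_elegans),Puma_palustris)))).
From Columba_niger up to that node: 5 branches. From Gallus_giganteus up to the same node: 4 branches. Total: 5 + 4 = 9.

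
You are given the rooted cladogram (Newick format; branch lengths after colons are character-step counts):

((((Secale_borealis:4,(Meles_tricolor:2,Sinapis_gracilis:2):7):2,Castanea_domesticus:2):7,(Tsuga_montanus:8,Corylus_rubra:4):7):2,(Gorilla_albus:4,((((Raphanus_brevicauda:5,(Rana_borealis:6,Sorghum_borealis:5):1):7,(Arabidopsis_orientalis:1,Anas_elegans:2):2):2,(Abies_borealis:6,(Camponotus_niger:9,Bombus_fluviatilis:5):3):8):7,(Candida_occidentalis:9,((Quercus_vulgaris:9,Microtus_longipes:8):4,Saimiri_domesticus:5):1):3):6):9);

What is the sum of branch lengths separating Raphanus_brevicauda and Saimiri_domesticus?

30

The path runs Raphanus_brevicauda → … → MRCA → … → Saimiri_domesticus; the MRCA is the node subtending ((((Raphanus_brevicauda,(Rana_borealis,Sorghum_borealis)),(Arabidopsis_orientalis,Anas_elegans)),(Abies_borealis,(Camponotus_niger,Bombus_fluviatilis))),(Candida_occidentalis,((Quercus_vulgaris,Microtus_longipes),Saimiri_domesticus))).
Branch lengths along that path: 5 + 7 + 2 + 7 + 3 + 1 + 5 = 30.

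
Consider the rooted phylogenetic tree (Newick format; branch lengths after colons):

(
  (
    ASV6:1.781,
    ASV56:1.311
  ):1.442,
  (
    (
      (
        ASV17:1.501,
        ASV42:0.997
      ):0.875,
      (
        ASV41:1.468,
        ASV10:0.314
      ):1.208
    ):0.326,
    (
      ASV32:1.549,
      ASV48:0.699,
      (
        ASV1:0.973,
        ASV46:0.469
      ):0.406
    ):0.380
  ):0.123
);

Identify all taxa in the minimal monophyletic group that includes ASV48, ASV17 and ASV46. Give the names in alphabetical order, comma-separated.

ASV1, ASV10, ASV17, ASV32, ASV41, ASV42, ASV46, ASV48

Tracing ASV48: it sits inside (ASV32,ASV48,(ASV1,ASV46)).
Tracing ASV17: it sits inside (ASV17,ASV42).
Tracing ASV46: it sits inside (ASV1,ASV46).
The smallest clade enclosing all 3 is (((ASV17,ASV42),(ASV41,ASV10)),(ASV32,ASV48,(ASV1,ASV46))); the answer is its 8 terminal taxa in alphabetical order.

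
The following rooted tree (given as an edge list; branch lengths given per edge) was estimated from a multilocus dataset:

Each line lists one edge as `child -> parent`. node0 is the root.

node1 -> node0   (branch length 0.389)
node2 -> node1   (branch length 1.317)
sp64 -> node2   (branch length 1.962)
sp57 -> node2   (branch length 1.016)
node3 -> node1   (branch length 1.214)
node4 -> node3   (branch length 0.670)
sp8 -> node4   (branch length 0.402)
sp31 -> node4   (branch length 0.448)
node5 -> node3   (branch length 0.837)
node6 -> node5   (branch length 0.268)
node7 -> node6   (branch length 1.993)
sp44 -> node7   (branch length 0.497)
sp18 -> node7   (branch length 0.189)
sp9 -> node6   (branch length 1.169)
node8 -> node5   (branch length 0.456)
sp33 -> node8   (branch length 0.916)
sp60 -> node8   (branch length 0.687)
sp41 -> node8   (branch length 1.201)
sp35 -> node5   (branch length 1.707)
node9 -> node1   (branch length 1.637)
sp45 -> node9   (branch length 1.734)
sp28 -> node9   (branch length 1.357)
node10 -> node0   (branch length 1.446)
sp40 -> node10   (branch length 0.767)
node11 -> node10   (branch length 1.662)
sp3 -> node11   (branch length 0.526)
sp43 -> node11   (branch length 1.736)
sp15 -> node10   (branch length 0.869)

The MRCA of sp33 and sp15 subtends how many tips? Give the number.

17

The MRCA of sp33 and sp15 is the root, so the clade is the entire tree.
That clade contains 17 terminal taxa: sp15, sp18, sp28, sp3, sp31, sp33, sp35, sp40, sp41, sp43, sp44, sp45, sp57, sp60, sp64, sp8, sp9.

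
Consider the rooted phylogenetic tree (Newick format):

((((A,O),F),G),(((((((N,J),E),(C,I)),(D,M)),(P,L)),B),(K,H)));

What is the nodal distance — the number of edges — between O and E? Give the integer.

11

The MRCA of O and E is the root of the tree.
From O up to that node: 4 branches. From E up to the same node: 7 branches. Total: 4 + 7 = 11.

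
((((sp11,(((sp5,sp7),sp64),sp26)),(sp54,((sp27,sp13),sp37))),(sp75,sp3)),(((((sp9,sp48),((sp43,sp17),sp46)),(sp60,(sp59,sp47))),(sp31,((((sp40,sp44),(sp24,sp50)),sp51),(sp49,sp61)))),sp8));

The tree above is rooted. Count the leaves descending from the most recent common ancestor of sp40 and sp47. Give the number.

The MRCA of sp40 and sp47 is the node subtending ((((sp9,sp48),((sp43,sp17),sp46)),(sp60,(sp59,sp47))),(sp31,((((sp40,sp44),(sp24,sp50)),sp51),(sp49,sp61)))).
That clade contains 16 terminal taxa: sp17, sp24, sp31, sp40, sp43, sp44, sp46, sp47, sp48, sp49, sp50, sp51, sp59, sp60, sp61, sp9.

16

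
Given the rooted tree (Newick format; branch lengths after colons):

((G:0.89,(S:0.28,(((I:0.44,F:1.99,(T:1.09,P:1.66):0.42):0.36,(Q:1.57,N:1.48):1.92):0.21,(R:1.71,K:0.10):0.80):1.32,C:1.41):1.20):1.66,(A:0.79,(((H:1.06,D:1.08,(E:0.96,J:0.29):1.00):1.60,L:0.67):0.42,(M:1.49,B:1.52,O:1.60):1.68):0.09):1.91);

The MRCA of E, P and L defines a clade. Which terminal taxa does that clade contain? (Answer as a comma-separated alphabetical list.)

Tracing E: it sits inside (E,J).
Tracing P: it sits inside (T,P).
Tracing L: it sits inside ((H,D,(E,J)),L).
The smallest clade enclosing all 3 is the whole tree (their MRCA is the root), so the answer is all 20 tips in alphabetical order.

A, B, C, D, E, F, G, H, I, J, K, L, M, N, O, P, Q, R, S, T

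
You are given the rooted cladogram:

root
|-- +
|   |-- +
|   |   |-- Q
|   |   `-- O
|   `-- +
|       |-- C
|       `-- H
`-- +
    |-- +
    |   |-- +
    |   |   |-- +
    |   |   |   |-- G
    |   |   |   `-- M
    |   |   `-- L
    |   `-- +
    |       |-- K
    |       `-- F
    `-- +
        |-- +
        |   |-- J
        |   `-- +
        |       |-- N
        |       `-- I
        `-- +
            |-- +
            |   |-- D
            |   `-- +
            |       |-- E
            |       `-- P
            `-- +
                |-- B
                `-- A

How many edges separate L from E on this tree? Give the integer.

8

The MRCA of L and E is the node subtending ((((G,M),L),(K,F)),((J,(N,I)),((D,(E,P)),(B,A)))).
From L up to that node: 3 branches. From E up to the same node: 5 branches. Total: 3 + 5 = 8.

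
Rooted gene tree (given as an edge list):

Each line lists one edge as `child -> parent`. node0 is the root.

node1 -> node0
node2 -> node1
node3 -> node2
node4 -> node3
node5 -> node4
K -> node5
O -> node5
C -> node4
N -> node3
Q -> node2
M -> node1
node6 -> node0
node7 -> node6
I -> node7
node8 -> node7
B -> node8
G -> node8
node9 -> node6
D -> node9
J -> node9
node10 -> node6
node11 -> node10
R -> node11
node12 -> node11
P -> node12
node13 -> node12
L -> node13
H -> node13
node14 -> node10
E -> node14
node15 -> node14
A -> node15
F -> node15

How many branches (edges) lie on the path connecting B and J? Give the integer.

5

The MRCA of B and J is the node subtending ((I,(B,G)),(D,J),((R,(P,(L,H))),(E,(A,F)))).
From B up to that node: 3 branches. From J up to the same node: 2 branches. Total: 3 + 2 = 5.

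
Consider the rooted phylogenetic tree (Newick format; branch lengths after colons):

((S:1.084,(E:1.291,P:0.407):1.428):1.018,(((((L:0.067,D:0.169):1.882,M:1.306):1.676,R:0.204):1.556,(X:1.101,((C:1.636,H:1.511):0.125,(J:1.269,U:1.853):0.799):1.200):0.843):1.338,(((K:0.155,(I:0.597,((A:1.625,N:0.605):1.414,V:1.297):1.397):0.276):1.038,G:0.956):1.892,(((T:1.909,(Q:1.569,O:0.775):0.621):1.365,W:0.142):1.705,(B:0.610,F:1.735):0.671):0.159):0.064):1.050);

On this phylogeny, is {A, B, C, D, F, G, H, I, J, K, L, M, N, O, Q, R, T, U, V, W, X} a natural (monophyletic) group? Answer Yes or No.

The most recent common ancestor of these taxa subtends (((((L,D),M),R),(X,((C,H),(J,U)))),(((K,(I,((A,N),V))),G),(((T,(Q,O)),W),(B,F)))).
That clade has exactly 21 tips — every listed taxon and nothing else — so the group is monophyletic.

Yes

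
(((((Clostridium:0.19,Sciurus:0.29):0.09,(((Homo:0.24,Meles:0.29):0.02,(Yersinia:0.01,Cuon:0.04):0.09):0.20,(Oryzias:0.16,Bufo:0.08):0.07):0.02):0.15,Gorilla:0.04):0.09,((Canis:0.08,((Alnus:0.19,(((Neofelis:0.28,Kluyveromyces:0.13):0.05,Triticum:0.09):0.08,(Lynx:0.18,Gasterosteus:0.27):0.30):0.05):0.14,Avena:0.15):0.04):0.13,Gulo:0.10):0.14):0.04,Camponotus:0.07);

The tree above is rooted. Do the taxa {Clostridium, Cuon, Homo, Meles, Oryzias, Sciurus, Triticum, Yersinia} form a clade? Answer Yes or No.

No

The MRCA of the listed taxa subtends ((((Clostridium,Sciurus),(((Homo,Meles),(Yersinia,Cuon)),(Oryzias,Bufo))),Gorilla),((Canis,((Alnus,(((Neofelis,Kluyveromyces),Triticum),(Lynx,Gasterosteus))),Avena)),Gulo)).
That clade also contains Alnus, Avena, Bufo, Canis, Gasterosteus, Gorilla, Gulo, Kluyveromyces, Lynx, Neofelis, which are not in the proposed group, so the group is not monophyletic.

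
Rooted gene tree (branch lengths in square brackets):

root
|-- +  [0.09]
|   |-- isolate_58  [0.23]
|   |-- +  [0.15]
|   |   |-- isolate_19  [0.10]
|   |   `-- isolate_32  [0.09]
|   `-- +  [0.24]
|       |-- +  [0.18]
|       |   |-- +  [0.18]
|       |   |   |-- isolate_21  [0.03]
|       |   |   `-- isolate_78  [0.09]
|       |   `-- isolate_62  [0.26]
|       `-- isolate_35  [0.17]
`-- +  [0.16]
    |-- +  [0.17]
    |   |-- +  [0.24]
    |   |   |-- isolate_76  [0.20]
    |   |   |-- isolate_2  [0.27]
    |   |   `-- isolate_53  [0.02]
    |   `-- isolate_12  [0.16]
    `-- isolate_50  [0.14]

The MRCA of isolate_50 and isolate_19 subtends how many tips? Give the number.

The MRCA of isolate_50 and isolate_19 is the root, so the clade is the entire tree.
That clade contains 12 terminal taxa: isolate_12, isolate_19, isolate_2, isolate_21, isolate_32, isolate_35, isolate_50, isolate_53, isolate_58, isolate_62, isolate_76, isolate_78.

12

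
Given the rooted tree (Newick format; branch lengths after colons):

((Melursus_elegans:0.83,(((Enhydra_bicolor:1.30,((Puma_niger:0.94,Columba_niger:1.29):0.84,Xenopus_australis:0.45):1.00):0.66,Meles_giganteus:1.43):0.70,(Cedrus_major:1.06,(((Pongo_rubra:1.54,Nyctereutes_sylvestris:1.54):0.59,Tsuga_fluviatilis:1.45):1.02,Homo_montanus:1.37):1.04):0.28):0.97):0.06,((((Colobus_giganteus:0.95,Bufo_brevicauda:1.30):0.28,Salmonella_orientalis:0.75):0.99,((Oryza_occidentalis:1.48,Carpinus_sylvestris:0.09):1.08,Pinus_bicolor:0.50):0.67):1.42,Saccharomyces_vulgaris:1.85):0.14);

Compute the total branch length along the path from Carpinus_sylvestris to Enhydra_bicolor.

7.09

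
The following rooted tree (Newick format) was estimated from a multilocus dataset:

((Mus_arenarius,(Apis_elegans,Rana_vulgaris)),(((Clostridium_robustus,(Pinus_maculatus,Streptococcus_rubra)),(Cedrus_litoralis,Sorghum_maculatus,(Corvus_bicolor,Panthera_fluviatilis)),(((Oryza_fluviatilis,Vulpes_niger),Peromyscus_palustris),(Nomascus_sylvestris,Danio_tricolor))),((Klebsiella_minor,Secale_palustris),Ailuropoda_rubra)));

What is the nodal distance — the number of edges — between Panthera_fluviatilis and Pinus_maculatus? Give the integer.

6

The MRCA of Panthera_fluviatilis and Pinus_maculatus is the node subtending ((Clostridium_robustus,(Pinus_maculatus,Streptococcus_rubra)),(Cedrus_litoralis,Sorghum_maculatus,(Corvus_bicolor,Panthera_fluviatilis)),(((Oryza_fluviatilis,Vulpes_niger),Peromyscus_palustris),(Nomascus_sylvestris,Danio_tricolor))).
From Panthera_fluviatilis up to that node: 3 branches. From Pinus_maculatus up to the same node: 3 branches. Total: 3 + 3 = 6.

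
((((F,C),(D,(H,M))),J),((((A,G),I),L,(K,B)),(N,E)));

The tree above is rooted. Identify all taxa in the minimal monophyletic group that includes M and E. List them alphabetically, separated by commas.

Tracing M: it sits inside (H,M).
Tracing E: it sits inside (N,E).
The smallest clade enclosing both is the whole tree (their MRCA is the root), so the answer is all 14 tips in alphabetical order.

A, B, C, D, E, F, G, H, I, J, K, L, M, N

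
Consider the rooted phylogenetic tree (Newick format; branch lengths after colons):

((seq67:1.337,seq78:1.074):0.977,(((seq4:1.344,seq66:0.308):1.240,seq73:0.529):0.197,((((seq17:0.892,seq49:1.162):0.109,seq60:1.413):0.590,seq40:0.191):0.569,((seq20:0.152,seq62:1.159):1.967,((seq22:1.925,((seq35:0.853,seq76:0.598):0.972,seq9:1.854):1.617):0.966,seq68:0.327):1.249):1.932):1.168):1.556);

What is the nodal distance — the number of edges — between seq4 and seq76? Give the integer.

The MRCA of seq4 and seq76 is the node subtending (((seq4,seq66),seq73),((((seq17,seq49),seq60),seq40),((seq20,seq62),((seq22,((seq35,seq76),seq9)),seq68)))).
From seq4 up to that node: 3 branches. From seq76 up to the same node: 7 branches. Total: 3 + 7 = 10.

10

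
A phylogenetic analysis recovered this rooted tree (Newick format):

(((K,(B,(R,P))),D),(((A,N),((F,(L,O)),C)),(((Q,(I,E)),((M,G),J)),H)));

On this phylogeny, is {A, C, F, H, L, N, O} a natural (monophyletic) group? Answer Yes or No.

The MRCA of the listed taxa subtends (((A,N),((F,(L,O)),C)),(((Q,(I,E)),((M,G),J)),H)).
That clade also contains E, G, I, J, M, Q, which are not in the proposed group, so the group is not monophyletic.

No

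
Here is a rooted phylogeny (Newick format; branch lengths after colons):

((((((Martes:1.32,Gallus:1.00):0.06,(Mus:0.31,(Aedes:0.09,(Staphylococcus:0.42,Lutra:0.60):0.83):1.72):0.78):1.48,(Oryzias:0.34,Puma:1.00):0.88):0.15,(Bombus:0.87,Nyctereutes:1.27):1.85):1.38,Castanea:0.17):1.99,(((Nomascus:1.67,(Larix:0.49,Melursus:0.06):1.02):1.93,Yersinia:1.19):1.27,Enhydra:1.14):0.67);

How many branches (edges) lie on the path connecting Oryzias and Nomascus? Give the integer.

9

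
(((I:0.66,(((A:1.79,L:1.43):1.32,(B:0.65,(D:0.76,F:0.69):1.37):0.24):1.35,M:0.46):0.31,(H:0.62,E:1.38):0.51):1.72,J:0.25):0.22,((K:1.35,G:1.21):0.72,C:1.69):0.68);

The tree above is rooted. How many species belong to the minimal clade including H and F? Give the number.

9

The MRCA of H and F is the node subtending (I,(((A,L),(B,(D,F))),M),(H,E)).
That clade contains 9 terminal taxa: A, B, D, E, F, H, I, L, M.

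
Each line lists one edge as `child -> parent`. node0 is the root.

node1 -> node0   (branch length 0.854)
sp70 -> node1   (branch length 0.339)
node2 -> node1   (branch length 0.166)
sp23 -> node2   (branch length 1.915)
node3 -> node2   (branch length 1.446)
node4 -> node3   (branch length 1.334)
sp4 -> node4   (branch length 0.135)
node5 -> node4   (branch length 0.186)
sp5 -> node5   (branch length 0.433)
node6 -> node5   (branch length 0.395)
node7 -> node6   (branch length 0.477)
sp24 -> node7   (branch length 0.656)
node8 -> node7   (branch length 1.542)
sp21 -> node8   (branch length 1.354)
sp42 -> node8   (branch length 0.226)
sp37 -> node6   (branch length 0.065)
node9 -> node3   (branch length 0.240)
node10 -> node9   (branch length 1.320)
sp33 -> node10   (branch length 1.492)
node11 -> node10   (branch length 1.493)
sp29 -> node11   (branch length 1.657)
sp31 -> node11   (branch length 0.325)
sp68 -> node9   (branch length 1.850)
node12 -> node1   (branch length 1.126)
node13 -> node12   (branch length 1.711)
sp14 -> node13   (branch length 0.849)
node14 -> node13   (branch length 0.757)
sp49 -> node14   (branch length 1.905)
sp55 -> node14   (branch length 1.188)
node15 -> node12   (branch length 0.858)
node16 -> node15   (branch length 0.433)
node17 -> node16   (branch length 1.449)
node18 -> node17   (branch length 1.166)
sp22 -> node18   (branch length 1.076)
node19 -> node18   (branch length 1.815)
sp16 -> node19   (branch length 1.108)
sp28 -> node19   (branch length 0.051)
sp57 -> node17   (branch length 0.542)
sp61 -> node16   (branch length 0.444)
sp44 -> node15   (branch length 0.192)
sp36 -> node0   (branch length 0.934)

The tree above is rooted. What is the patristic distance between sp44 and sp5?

5.741

The path runs sp44 → … → MRCA → … → sp5; the MRCA is the node subtending (sp70,(sp23,((sp4,(sp5,((sp24,(sp21,sp42)),sp37))),((sp33,(sp29,sp31)),sp68))),((sp14,(sp49,sp55)),((((sp22,(sp16,sp28)),sp57),sp61),sp44))).
Branch lengths along that path: 0.192 + 0.858 + 1.126 + 0.166 + 1.446 + 1.334 + 0.186 + 0.433 = 5.741.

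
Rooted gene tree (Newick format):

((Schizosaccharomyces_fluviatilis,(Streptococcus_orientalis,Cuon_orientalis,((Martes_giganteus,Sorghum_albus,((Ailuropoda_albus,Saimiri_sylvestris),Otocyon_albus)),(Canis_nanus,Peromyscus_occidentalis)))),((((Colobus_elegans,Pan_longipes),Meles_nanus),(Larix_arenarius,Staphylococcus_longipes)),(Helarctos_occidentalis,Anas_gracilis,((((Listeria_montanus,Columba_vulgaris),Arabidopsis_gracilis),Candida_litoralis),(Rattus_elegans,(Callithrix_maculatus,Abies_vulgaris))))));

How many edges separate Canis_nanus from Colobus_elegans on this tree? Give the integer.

The MRCA of Canis_nanus and Colobus_elegans is the root of the tree.
From Canis_nanus up to that node: 5 branches. From Colobus_elegans up to the same node: 5 branches. Total: 5 + 5 = 10.

10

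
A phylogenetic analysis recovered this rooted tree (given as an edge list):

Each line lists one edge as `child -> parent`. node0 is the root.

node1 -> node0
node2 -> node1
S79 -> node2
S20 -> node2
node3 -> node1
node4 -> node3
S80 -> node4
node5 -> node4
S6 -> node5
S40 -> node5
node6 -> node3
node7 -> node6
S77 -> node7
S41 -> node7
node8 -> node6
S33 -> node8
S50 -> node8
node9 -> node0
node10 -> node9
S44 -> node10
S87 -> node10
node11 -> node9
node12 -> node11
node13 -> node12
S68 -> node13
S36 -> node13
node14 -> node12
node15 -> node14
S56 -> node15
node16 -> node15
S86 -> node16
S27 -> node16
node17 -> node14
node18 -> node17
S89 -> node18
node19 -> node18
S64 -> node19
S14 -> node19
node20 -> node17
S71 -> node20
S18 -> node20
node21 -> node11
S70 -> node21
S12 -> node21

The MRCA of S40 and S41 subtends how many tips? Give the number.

7

The MRCA of S40 and S41 is the node subtending ((S80,(S6,S40)),((S77,S41),(S33,S50))).
That clade contains 7 terminal taxa: S33, S40, S41, S50, S6, S77, S80.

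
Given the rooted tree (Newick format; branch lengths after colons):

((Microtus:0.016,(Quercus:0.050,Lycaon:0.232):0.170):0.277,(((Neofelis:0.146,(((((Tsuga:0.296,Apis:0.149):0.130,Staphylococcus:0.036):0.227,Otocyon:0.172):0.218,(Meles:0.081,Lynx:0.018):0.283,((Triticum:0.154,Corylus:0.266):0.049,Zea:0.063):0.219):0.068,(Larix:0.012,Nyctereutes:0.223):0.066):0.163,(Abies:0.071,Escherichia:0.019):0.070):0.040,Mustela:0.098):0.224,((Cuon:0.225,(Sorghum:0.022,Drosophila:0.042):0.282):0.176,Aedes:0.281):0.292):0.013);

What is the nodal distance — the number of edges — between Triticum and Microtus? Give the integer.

The MRCA of Triticum and Microtus is the root of the tree.
From Triticum up to that node: 8 branches. From Microtus up to the same node: 2 branches. Total: 8 + 2 = 10.

10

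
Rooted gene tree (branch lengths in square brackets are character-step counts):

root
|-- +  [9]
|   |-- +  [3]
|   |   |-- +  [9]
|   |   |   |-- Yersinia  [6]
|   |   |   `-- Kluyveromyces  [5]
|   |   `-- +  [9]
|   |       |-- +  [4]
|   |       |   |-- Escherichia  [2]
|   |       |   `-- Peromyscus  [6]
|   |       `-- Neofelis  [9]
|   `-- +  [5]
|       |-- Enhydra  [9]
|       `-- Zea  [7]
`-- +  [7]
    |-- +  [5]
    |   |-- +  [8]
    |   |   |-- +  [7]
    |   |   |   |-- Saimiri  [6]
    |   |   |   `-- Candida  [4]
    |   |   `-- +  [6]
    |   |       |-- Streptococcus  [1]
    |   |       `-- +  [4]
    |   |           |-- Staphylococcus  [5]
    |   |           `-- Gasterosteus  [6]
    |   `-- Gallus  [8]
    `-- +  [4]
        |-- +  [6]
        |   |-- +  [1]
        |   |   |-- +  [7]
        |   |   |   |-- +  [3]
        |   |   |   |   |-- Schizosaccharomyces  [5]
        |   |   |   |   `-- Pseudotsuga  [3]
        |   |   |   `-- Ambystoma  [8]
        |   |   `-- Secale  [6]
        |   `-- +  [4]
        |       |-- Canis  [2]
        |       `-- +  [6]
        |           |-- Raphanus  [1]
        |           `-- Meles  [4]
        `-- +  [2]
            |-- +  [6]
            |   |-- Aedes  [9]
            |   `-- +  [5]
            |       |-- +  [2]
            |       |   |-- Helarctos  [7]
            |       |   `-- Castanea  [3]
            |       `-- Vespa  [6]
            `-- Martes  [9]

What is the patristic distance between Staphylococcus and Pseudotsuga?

The path runs Staphylococcus → … → MRCA → … → Pseudotsuga; the MRCA is the node subtending ((((Saimiri,Candida),(Streptococcus,(Staphylococcus,Gasterosteus))),Gallus),(((((Schizosaccharomyces,Pseudotsuga),Ambystoma),Secale),(Canis,(Raphanus,Meles))),((Aedes,((Helarctos,Castanea),Vespa)),Martes))).
Branch lengths along that path: 5 + 4 + 6 + 8 + 5 + 4 + 6 + 1 + 7 + 3 + 3 = 52.

52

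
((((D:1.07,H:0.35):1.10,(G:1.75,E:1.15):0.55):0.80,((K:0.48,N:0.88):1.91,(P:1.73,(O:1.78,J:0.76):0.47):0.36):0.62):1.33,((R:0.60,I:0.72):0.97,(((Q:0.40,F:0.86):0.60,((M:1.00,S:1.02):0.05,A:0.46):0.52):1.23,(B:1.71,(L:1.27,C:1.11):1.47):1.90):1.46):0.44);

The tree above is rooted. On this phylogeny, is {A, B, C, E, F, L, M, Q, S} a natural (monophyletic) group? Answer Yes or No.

The MRCA of the listed taxa is the root, so the smallest clade containing them is the whole tree.
That clade also contains D, G, H, I, J, K, N, O, P, R, which are not in the proposed group, so the group is not monophyletic.

No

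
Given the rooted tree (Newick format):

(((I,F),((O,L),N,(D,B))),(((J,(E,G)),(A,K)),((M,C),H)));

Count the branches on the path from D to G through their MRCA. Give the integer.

9

The MRCA of D and G is the root of the tree.
From D up to that node: 4 branches. From G up to the same node: 5 branches. Total: 4 + 5 = 9.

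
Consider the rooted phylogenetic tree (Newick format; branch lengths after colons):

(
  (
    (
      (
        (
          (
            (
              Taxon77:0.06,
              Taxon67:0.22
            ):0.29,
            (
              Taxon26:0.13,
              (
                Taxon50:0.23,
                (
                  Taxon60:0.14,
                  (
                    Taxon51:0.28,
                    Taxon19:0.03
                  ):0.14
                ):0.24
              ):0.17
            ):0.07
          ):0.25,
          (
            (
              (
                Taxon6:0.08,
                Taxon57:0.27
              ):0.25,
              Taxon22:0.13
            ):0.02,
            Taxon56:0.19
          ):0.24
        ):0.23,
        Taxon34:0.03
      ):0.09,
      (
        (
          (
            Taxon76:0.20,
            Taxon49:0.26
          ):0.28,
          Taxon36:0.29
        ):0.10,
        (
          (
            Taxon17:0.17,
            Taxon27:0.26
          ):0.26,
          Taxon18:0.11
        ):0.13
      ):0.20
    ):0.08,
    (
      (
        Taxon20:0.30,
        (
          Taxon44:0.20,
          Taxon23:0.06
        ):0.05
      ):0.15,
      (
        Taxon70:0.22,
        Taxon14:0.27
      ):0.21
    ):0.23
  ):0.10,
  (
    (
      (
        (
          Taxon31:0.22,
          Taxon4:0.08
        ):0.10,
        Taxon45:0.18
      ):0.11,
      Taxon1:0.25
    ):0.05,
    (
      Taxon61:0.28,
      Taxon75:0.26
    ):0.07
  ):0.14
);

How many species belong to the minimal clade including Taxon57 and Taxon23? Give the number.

23

The MRCA of Taxon57 and Taxon23 is the node subtending ((((((Taxon77,Taxon67),(Taxon26,(Taxon50,(Taxon60,(Taxon51,Taxon19))))),(((Taxon6,Taxon57),Taxon22),Taxon56)),Taxon34),(((Taxon76,Taxon49),Taxon36),((Taxon17,Taxon27),Taxon18))),((Taxon20,(Taxon44,Taxon23)),(Taxon70,Taxon14))).
That clade contains 23 terminal taxa: Taxon14, Taxon17, Taxon18, Taxon19, Taxon20, Taxon22, Taxon23, Taxon26, Taxon27, Taxon34, Taxon36, Taxon44, Taxon49, Taxon50, Taxon51, Taxon56, Taxon57, Taxon6, Taxon60, Taxon67, Taxon70, Taxon76, Taxon77.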